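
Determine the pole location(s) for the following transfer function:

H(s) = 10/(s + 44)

Pole is where denominator = 0: s + 44 = 0, so s = -44.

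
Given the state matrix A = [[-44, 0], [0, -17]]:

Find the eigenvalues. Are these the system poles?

For diagonal matrix, eigenvalues are diagonal entries: λ₁ = -44, λ₂ = -17. Eigenvalues of A = system poles.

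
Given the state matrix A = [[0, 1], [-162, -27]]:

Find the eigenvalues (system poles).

det(A - λI) = λ² - (-27)λ + 162 = (λ - (-18))(λ - (-9)). Eigenvalues: -18, -9.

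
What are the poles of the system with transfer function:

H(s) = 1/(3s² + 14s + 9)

Discriminant = 14² - 4×3×9 = 196 - 108 = 88 > 0, so two distinct real poles. Using quadratic formula: s = (-14 ± √88)/(2×3) = (-14 ± √88)/6, with √88 ≈ 9.3808. s₁ ≈ -0.7699, s₂ ≈ -3.8968. Poles: s₁ = -0.7699, s₂ = -3.8968.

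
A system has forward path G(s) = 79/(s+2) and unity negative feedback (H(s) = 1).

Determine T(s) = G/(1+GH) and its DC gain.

T(s) = G/(1+GH) = [79/(s+2)] / [1 + 79/(s+2)] = 79/(s+2+79) = 79/(s+81). DC gain = 79/81 = 0.9753.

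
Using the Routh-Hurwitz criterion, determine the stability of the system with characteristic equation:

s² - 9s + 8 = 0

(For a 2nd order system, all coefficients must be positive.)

Coefficients: 1, -9, 8. b=-9 not positive, so system is unstable.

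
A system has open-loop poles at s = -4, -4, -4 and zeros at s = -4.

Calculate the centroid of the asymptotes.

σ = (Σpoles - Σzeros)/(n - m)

σ = (Σpoles - Σzeros)/(n - m) = (-12 - (-4))/(3 - 1) = -8/2 = -4.0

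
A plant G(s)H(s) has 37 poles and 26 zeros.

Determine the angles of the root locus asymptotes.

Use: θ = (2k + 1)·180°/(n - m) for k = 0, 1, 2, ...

n - m = 37 - 26 = 11. Angles: θk = (2k + 1)·180°/11 = 16.36°, 49.09°, 81.82°, 114.55°, 147.27°, 180°, 212.73°, 245.45°, 278.18°, 310.91°, 343.64°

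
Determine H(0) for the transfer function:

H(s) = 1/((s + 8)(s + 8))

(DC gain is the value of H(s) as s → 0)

DC gain = H(0) = 1/(8 × 8) = 1/64 = 0.015625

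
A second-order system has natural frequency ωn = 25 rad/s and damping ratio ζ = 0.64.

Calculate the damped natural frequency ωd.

ωd = ωn√(1 - ζ²) = 25√(1 - 0.64²) = 19.21 rad/s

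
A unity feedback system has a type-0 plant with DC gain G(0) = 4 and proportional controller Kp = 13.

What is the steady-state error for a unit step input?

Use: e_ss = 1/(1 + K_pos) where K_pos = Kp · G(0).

K_pos = Kp · G(0) = 13 × 4 = 52. e_ss = 1/(1 + 52) = 0.0189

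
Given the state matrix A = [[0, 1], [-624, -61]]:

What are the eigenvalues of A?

det(A - λI) = λ² - (-61)λ + 624 = (λ - (-48))(λ - (-13)). Eigenvalues: -48, -13.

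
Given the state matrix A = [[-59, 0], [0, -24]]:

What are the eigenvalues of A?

For diagonal matrix, eigenvalues are diagonal entries: λ₁ = -59, λ₂ = -24.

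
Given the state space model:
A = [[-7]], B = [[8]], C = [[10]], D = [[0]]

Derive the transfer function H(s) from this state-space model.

(sI - A)⁻¹ = 1/(s + 7). H(s) = 10 × 8/(s + 7) + 0 = 80/(s + 7).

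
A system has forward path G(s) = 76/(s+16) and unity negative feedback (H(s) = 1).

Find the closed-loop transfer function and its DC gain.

T(s) = G/(1+GH) = [76/(s+16)] / [1 + 76/(s+16)] = 76/(s+16+76) = 76/(s+92). DC gain = 76/92 = 0.8261.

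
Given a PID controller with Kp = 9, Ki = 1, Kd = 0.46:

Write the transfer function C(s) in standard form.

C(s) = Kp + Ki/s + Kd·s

Substituting values: C(s) = 9 + 1/s + 0.46s = (0.46s² + 9s + 1)/s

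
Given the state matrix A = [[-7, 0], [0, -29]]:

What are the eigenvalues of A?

For diagonal matrix, eigenvalues are diagonal entries: λ₁ = -7, λ₂ = -29.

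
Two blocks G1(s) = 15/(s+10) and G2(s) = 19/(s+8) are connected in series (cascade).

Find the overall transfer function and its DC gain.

Series: multiply transfer functions. G_eq = 15/(s+10) × 19/(s+8) = 285/((s+10)(s+8)). DC gain = 285/(10×8) = 3.5625.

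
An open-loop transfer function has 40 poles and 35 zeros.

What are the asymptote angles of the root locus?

n - m = 40 - 35 = 5. Angles: θk = (2k + 1)·180°/5 = 36°, 108°, 180°, 252°, 324°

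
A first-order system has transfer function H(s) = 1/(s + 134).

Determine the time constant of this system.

For H(s) = 1/(s + 1/τ), the pole is at -1/τ = -134, so τ = 1/134 = 0.0075 s.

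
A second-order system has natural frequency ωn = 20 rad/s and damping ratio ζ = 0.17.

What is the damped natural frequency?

ωd = ωn√(1 - ζ²) = 20√(1 - 0.17²) = 19.71 rad/s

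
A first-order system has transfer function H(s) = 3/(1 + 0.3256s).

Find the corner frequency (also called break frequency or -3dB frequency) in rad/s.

Corner frequency = 1/τ = 1/0.3256 = 3.071 rad/s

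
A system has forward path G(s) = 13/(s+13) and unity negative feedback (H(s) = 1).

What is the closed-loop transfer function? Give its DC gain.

T(s) = G/(1+GH) = [13/(s+13)] / [1 + 13/(s+13)] = 13/(s+13+13) = 13/(s+26). DC gain = 13/26 = 0.5.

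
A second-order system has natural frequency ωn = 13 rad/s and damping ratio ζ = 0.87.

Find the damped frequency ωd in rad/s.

ωd = ωn√(1 - ζ²) = 13√(1 - 0.87²) = 6.41 rad/s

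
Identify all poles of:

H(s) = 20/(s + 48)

Pole is where denominator = 0: s + 48 = 0, so s = -48.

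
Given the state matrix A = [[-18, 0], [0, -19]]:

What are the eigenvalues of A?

For diagonal matrix, eigenvalues are diagonal entries: λ₁ = -18, λ₂ = -19.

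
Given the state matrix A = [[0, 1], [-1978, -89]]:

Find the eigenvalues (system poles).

det(A - λI) = λ² - (-89)λ + 1978 = (λ - (-43))(λ - (-46)). Eigenvalues: -43, -46.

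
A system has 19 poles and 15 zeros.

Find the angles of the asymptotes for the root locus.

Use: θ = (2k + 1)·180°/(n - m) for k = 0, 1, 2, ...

n - m = 19 - 15 = 4. Angles: θk = (2k + 1)·180°/4 = 45°, 135°, 225°, 315°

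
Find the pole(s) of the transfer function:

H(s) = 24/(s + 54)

Pole is where denominator = 0: s + 54 = 0, so s = -54.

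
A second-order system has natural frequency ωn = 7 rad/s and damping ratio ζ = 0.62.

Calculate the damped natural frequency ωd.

ωd = ωn√(1 - ζ²) = 7√(1 - 0.62²) = 5.49 rad/s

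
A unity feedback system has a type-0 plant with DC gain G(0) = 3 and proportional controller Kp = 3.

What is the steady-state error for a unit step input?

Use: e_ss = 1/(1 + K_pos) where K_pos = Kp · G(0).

K_pos = Kp · G(0) = 3 × 3 = 9. e_ss = 1/(1 + 9) = 0.1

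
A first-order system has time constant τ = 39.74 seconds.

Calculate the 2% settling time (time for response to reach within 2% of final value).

For first-order system, 2% settling time ≈ 4τ = 4 × 39.74 = 158.96 s.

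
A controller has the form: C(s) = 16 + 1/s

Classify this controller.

This is a Proportional-Integral (PI) controller.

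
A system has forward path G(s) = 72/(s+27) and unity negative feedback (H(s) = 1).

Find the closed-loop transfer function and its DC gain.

T(s) = G/(1+GH) = [72/(s+27)] / [1 + 72/(s+27)] = 72/(s+27+72) = 72/(s+99). DC gain = 72/99 = 0.7273.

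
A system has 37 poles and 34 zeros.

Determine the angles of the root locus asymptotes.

n - m = 37 - 34 = 3. Angles: θk = (2k + 1)·180°/3 = 60°, 180°, 300°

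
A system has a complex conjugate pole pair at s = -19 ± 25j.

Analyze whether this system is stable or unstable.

Real part of poles is -19 (< 0, left half-plane). Stable.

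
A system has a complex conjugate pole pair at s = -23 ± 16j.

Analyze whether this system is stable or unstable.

Real part of poles is -23 (< 0, left half-plane). Stable.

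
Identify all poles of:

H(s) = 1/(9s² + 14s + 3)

Discriminant = 14² - 4×9×3 = 196 - 108 = 88 > 0, so two distinct real poles. Using quadratic formula: s = (-14 ± √88)/(2×9) = (-14 ± √88)/18, with √88 ≈ 9.3808. s₁ ≈ -0.2566, s₂ ≈ -1.2989. Poles: s₁ = -0.2566, s₂ = -1.2989.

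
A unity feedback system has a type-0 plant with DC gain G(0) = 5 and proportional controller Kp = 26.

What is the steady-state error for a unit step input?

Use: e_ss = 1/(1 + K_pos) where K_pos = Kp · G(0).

K_pos = Kp · G(0) = 26 × 5 = 130. e_ss = 1/(1 + 130) = 0.0076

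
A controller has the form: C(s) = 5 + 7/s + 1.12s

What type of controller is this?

This is a Proportional-Integral-Derivative (PID) controller.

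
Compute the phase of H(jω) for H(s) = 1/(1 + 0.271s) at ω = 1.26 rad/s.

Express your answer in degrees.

Phase = -arctan(ωτ) = -arctan(1.26 × 0.271) = -18.9°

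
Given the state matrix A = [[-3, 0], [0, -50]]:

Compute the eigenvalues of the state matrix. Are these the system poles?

For diagonal matrix, eigenvalues are diagonal entries: λ₁ = -3, λ₂ = -50. Eigenvalues of A = system poles.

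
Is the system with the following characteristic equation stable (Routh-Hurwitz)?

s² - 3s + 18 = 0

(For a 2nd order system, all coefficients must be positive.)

Coefficients: 1, -3, 18. b=-3 not positive, so system is unstable.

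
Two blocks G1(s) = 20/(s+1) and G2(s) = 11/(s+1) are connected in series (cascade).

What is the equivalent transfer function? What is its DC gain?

Series: multiply transfer functions. G_eq = 20/(s+1) × 11/(s+1) = 220/((s+1)(s+1)). DC gain = 220/(1×1) = 220.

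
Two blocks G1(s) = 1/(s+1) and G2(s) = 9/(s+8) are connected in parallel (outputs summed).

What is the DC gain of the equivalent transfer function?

Parallel: G_eq = G1 + G2. DC gain = G1(0) + G2(0) = 1/1 + 9/8 = 1 + 1.125 = 2.125.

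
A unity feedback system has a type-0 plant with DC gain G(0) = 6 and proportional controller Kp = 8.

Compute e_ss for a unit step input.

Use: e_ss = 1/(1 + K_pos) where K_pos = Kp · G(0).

K_pos = Kp · G(0) = 8 × 6 = 48. e_ss = 1/(1 + 48) = 0.0204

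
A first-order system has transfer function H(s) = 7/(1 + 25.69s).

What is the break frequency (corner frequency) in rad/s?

Corner frequency = 1/τ = 1/25.69 = 0.039 rad/s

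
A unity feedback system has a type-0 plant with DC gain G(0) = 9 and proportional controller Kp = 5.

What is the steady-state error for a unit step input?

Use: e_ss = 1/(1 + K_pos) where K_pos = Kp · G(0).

K_pos = Kp · G(0) = 5 × 9 = 45. e_ss = 1/(1 + 45) = 0.0217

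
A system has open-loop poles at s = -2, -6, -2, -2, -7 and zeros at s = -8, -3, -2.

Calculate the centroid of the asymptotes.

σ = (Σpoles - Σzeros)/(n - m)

σ = (Σpoles - Σzeros)/(n - m) = (-19 - (-13))/(5 - 3) = -6/2 = -3.0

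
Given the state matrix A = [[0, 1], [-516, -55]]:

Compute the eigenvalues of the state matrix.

det(A - λI) = λ² - (-55)λ + 516 = (λ - (-12))(λ - (-43)). Eigenvalues: -12, -43.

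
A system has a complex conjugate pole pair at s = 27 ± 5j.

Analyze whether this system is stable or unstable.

Real part of poles is 27 (> 0, right half-plane). Unstable.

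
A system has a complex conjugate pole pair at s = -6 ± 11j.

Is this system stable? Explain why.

Real part of poles is -6 (< 0, left half-plane). Stable.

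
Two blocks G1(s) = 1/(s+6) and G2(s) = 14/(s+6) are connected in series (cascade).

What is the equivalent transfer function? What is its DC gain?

Series: multiply transfer functions. G_eq = 1/(s+6) × 14/(s+6) = 14/((s+6)(s+6)). DC gain = 14/(6×6) = 0.3889.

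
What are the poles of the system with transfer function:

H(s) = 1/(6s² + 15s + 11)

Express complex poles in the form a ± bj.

Discriminant = 15² - 4×6×11 = 225 - 264 = -39 < 0, so the poles are a complex conjugate pair s = (-15 ± j√39)/(2×6). Real part = -15/(2×6) = -15/12 = -1.25; imaginary part = ±√39/(2×6) ≈ 0.5204. Poles: s = -1.25 ± 0.5204j.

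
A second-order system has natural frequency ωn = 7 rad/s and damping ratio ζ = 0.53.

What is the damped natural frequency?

ωd = ωn√(1 - ζ²) = 7√(1 - 0.53²) = 5.94 rad/s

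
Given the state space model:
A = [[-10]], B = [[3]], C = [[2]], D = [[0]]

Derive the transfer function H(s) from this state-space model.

(sI - A)⁻¹ = 1/(s + 10). H(s) = 2 × 3/(s + 10) + 0 = 6/(s + 10).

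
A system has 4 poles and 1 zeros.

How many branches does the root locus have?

Root locus has n branches where n = number of poles = 4.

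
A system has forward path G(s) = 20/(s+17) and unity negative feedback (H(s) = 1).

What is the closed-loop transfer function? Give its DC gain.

T(s) = G/(1+GH) = [20/(s+17)] / [1 + 20/(s+17)] = 20/(s+17+20) = 20/(s+37). DC gain = 20/37 = 0.5405.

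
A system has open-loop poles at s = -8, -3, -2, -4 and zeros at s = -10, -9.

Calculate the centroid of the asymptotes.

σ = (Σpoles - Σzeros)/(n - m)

σ = (Σpoles - Σzeros)/(n - m) = (-17 - (-19))/(4 - 2) = 2/2 = 1.0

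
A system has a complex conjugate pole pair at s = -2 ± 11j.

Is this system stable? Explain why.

Real part of poles is -2 (< 0, left half-plane). Stable.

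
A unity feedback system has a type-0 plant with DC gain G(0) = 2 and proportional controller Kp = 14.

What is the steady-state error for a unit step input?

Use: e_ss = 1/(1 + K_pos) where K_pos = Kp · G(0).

K_pos = Kp · G(0) = 14 × 2 = 28. e_ss = 1/(1 + 28) = 0.0345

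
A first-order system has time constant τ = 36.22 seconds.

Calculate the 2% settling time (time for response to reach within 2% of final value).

For first-order system, 2% settling time ≈ 4τ = 4 × 36.22 = 144.88 s.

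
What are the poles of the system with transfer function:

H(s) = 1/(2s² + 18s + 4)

Discriminant = 18² - 4×2×4 = 324 - 32 = 292 > 0, so two distinct real poles. Using quadratic formula: s = (-18 ± √292)/(2×2) = (-18 ± √292)/4, with √292 ≈ 17.0880. s₁ ≈ -0.2280, s₂ ≈ -8.7720. Poles: s₁ = -0.2280, s₂ = -8.7720.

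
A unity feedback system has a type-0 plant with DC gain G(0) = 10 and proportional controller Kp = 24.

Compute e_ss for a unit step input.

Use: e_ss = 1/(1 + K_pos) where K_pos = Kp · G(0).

K_pos = Kp · G(0) = 24 × 10 = 240. e_ss = 1/(1 + 240) = 0.0041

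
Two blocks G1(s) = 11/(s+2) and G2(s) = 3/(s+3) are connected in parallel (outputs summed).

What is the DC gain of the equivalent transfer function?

Parallel: G_eq = G1 + G2. DC gain = G1(0) + G2(0) = 11/2 + 3/3 = 5.5 + 1 = 6.5.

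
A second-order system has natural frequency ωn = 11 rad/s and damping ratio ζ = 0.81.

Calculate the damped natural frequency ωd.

ωd = ωn√(1 - ζ²) = 11√(1 - 0.81²) = 6.45 rad/s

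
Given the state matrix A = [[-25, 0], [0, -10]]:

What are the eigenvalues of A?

For diagonal matrix, eigenvalues are diagonal entries: λ₁ = -25, λ₂ = -10.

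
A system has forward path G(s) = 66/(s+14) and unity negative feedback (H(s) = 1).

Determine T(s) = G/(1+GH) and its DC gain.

T(s) = G/(1+GH) = [66/(s+14)] / [1 + 66/(s+14)] = 66/(s+14+66) = 66/(s+80). DC gain = 66/80 = 0.825.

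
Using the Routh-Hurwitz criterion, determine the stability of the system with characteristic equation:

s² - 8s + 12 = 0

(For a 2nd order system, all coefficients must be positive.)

Coefficients: 1, -8, 12. b=-8 not positive, so system is unstable.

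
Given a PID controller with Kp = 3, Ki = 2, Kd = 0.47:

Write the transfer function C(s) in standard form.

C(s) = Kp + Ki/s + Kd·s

Substituting values: C(s) = 3 + 2/s + 0.47s = (0.47s² + 3s + 2)/s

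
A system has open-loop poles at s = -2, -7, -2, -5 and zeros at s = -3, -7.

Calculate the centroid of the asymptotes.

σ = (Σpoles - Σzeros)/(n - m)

σ = (Σpoles - Σzeros)/(n - m) = (-16 - (-10))/(4 - 2) = -6/2 = -3.0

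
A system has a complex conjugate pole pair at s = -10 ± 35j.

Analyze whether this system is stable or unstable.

Real part of poles is -10 (< 0, left half-plane). Stable.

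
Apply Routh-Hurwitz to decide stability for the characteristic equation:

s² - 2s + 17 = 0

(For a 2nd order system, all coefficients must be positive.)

Coefficients: 1, -2, 17. b=-2 not positive, so system is unstable.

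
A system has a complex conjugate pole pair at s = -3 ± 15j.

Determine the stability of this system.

Real part of poles is -3 (< 0, left half-plane). Stable.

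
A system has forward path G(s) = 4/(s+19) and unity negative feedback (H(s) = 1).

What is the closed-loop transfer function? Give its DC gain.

T(s) = G/(1+GH) = [4/(s+19)] / [1 + 4/(s+19)] = 4/(s+19+4) = 4/(s+23). DC gain = 4/23 = 0.1739.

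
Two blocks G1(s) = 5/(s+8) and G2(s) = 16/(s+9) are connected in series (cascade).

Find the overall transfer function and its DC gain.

Series: multiply transfer functions. G_eq = 5/(s+8) × 16/(s+9) = 80/((s+8)(s+9)). DC gain = 80/(8×9) = 1.1111.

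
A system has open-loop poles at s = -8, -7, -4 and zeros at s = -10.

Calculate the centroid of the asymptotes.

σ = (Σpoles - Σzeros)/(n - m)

σ = (Σpoles - Σzeros)/(n - m) = (-19 - (-10))/(3 - 1) = -9/2 = -4.5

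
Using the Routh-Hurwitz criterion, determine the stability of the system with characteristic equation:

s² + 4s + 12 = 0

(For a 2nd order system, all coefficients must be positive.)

Coefficients: 1, 4, 12. All positive, so system is stable.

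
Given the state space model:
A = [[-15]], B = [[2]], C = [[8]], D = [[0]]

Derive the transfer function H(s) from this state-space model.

(sI - A)⁻¹ = 1/(s + 15). H(s) = 8 × 2/(s + 15) + 0 = 16/(s + 15).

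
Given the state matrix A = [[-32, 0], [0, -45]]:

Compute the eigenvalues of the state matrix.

For diagonal matrix, eigenvalues are diagonal entries: λ₁ = -32, λ₂ = -45.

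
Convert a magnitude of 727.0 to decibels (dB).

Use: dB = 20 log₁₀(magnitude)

dB = 20 log₁₀(727.0) = 57.2 dB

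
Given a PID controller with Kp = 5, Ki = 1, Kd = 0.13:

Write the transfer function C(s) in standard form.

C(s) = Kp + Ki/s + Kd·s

Substituting values: C(s) = 5 + 1/s + 0.13s = (0.13s² + 5s + 1)/s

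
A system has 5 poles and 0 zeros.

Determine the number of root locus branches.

Root locus has n branches where n = number of poles = 5.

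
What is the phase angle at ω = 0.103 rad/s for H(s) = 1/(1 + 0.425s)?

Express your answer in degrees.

Phase = -arctan(ωτ) = -arctan(0.103 × 0.425) = -2.5°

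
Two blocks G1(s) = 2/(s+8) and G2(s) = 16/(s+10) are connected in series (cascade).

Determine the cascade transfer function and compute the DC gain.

Series: multiply transfer functions. G_eq = 2/(s+8) × 16/(s+10) = 32/((s+8)(s+10)). DC gain = 32/(8×10) = 0.4.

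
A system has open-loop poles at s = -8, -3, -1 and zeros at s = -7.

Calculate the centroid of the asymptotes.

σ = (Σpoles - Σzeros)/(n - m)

σ = (Σpoles - Σzeros)/(n - m) = (-12 - (-7))/(3 - 1) = -5/2 = -2.5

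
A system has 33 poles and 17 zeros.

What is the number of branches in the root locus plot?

Root locus has n branches where n = number of poles = 33.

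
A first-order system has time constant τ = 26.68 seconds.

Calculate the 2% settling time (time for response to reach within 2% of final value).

For first-order system, 2% settling time ≈ 4τ = 4 × 26.68 = 106.72 s.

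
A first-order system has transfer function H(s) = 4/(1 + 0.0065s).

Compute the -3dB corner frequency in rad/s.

Corner frequency = 1/τ = 1/0.0065 = 153.846 rad/s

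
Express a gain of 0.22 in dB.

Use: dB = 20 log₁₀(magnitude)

dB = 20 log₁₀(0.22) = -13.2 dB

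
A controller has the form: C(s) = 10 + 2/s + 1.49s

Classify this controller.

This is a Proportional-Integral-Derivative (PID) controller.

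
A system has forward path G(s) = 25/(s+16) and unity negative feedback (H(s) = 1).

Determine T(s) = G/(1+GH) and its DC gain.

T(s) = G/(1+GH) = [25/(s+16)] / [1 + 25/(s+16)] = 25/(s+16+25) = 25/(s+41). DC gain = 25/41 = 0.6098.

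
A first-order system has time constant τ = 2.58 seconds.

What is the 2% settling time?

For first-order system, 2% settling time ≈ 4τ = 4 × 2.58 = 10.32 s.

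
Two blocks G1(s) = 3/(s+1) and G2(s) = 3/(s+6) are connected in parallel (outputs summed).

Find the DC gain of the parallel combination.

Parallel: G_eq = G1 + G2. DC gain = G1(0) + G2(0) = 3/1 + 3/6 = 3 + 0.5 = 3.5.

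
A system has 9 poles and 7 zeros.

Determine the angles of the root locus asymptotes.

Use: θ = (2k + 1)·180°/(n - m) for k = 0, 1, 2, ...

n - m = 9 - 7 = 2. Angles: θk = (2k + 1)·180°/2 = 90°, 270°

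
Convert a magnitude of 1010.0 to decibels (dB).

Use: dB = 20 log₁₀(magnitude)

dB = 20 log₁₀(1010.0) = 60.1 dB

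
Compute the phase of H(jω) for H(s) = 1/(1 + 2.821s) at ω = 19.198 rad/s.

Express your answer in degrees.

Phase = -arctan(ωτ) = -arctan(19.198 × 2.821) = -88.9°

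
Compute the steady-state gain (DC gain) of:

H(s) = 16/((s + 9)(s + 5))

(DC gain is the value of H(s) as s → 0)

DC gain = H(0) = 16/(9 × 5) = 16/45 = 0.3556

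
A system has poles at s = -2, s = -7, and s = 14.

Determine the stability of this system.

Pole(s) at s = 14 are not in the left half-plane. System is unstable.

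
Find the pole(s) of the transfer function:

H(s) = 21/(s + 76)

Pole is where denominator = 0: s + 76 = 0, so s = -76.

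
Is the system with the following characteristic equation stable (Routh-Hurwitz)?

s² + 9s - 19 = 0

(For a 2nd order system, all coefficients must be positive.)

Coefficients: 1, 9, -19. c=-19 not positive, so system is unstable.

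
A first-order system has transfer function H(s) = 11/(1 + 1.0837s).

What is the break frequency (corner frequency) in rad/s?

Corner frequency = 1/τ = 1/1.0837 = 0.923 rad/s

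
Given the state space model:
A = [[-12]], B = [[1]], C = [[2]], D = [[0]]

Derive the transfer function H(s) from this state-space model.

(sI - A)⁻¹ = 1/(s + 12). H(s) = 2 × 1/(s + 12) + 0 = 2/(s + 12).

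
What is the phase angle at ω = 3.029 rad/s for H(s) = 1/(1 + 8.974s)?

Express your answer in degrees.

Phase = -arctan(ωτ) = -arctan(3.029 × 8.974) = -87.9°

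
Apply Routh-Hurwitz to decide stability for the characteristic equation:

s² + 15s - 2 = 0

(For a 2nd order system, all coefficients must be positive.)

Coefficients: 1, 15, -2. c=-2 not positive, so system is unstable.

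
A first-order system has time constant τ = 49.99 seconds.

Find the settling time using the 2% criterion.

For first-order system, 2% settling time ≈ 4τ = 4 × 49.99 = 199.96 s.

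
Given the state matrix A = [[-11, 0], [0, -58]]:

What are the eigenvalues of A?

For diagonal matrix, eigenvalues are diagonal entries: λ₁ = -11, λ₂ = -58.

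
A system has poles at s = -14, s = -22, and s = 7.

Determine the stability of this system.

Pole(s) at s = 7 are not in the left half-plane. System is unstable.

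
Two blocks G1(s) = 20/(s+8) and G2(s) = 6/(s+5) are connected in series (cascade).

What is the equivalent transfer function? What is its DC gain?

Series: multiply transfer functions. G_eq = 20/(s+8) × 6/(s+5) = 120/((s+8)(s+5)). DC gain = 120/(8×5) = 3.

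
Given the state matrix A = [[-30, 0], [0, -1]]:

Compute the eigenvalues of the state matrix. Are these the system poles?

For diagonal matrix, eigenvalues are diagonal entries: λ₁ = -30, λ₂ = -1. Eigenvalues of A = system poles.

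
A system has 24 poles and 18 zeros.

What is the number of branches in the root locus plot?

Root locus has n branches where n = number of poles = 24.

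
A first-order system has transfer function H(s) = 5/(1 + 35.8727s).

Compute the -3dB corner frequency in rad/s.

Corner frequency = 1/τ = 1/35.8727 = 0.028 rad/s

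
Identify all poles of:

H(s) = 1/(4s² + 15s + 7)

Discriminant = 15² - 4×4×7 = 225 - 112 = 113 > 0, so two distinct real poles. Using quadratic formula: s = (-15 ± √113)/(2×4) = (-15 ± √113)/8, with √113 ≈ 10.6301. s₁ ≈ -0.5462, s₂ ≈ -3.2038. Poles: s₁ = -0.5462, s₂ = -3.2038.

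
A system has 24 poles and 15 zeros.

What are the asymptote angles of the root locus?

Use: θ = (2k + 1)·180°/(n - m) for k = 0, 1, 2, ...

n - m = 24 - 15 = 9. Angles: θk = (2k + 1)·180°/9 = 20°, 60°, 100°, 140°, 180°, 220°, 260°, 300°, 340°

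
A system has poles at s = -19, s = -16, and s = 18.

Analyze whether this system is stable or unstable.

Pole(s) at s = 18 are not in the left half-plane. System is unstable.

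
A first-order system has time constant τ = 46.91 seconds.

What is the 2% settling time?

For first-order system, 2% settling time ≈ 4τ = 4 × 46.91 = 187.64 s.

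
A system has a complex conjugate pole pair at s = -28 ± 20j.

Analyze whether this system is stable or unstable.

Real part of poles is -28 (< 0, left half-plane). Stable.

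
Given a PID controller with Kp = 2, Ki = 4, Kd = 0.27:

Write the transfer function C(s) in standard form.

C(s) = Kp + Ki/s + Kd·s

Substituting values: C(s) = 2 + 4/s + 0.27s = (0.27s² + 2s + 4)/s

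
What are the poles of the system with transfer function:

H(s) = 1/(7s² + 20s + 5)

Discriminant = 20² - 4×7×5 = 400 - 140 = 260 > 0, so two distinct real poles. Using quadratic formula: s = (-20 ± √260)/(2×7) = (-20 ± √260)/14, with √260 ≈ 16.1245. s₁ ≈ -0.2768, s₂ ≈ -2.5803. Poles: s₁ = -0.2768, s₂ = -2.5803.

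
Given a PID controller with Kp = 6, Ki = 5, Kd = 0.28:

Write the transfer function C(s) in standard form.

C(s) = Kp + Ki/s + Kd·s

Substituting values: C(s) = 6 + 5/s + 0.28s = (0.28s² + 6s + 5)/s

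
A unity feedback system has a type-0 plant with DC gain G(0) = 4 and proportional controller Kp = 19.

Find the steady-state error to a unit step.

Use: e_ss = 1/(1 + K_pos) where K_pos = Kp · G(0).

K_pos = Kp · G(0) = 19 × 4 = 76. e_ss = 1/(1 + 76) = 0.0130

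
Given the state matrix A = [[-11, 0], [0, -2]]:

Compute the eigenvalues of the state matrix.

For diagonal matrix, eigenvalues are diagonal entries: λ₁ = -11, λ₂ = -2.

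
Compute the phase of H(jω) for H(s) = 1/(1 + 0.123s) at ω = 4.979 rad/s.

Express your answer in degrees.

Phase = -arctan(ωτ) = -arctan(4.979 × 0.123) = -31.5°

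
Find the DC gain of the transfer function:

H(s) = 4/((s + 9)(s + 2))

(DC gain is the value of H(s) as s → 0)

DC gain = H(0) = 4/(9 × 2) = 4/18 = 0.2222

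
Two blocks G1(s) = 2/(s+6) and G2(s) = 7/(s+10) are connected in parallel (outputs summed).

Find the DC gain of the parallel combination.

Parallel: G_eq = G1 + G2. DC gain = G1(0) + G2(0) = 2/6 + 7/10 = 0.3333 + 0.7 = 1.0333.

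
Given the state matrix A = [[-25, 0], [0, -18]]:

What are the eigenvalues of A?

For diagonal matrix, eigenvalues are diagonal entries: λ₁ = -25, λ₂ = -18.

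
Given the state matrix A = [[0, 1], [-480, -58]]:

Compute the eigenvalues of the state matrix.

det(A - λI) = λ² - (-58)λ + 480 = (λ - (-48))(λ - (-10)). Eigenvalues: -48, -10.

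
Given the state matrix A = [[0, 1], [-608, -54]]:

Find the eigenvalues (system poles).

det(A - λI) = λ² - (-54)λ + 608 = (λ - (-38))(λ - (-16)). Eigenvalues: -38, -16.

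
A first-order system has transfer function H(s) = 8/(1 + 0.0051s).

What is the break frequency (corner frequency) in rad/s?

Corner frequency = 1/τ = 1/0.0051 = 196.078 rad/s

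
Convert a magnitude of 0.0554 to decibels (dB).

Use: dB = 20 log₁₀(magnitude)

dB = 20 log₁₀(0.0554) = -25.1 dB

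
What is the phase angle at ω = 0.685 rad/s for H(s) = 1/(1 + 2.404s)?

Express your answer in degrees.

Phase = -arctan(ωτ) = -arctan(0.685 × 2.404) = -58.7°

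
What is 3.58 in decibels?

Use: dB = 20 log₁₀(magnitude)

dB = 20 log₁₀(3.58) = 11.1 dB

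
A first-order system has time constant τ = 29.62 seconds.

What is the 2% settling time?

For first-order system, 2% settling time ≈ 4τ = 4 × 29.62 = 118.48 s.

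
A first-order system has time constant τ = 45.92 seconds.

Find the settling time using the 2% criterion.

For first-order system, 2% settling time ≈ 4τ = 4 × 45.92 = 183.68 s.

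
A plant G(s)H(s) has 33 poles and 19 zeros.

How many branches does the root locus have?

Root locus has n branches where n = number of poles = 33.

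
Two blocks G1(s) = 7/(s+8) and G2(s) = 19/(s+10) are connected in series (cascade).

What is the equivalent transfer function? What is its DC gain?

Series: multiply transfer functions. G_eq = 7/(s+8) × 19/(s+10) = 133/((s+8)(s+10)). DC gain = 133/(8×10) = 1.6625.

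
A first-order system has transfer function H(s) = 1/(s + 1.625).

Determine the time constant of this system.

For H(s) = 1/(s + 1/τ), the pole is at -1/τ = -1.625, so τ = 1/1.625 = 0.6154 s.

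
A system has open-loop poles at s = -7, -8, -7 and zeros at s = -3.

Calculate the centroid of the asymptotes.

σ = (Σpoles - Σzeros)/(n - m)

σ = (Σpoles - Σzeros)/(n - m) = (-22 - (-3))/(3 - 1) = -19/2 = -9.5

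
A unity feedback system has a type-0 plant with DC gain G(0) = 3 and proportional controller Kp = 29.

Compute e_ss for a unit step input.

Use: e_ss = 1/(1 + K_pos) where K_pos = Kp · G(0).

K_pos = Kp · G(0) = 29 × 3 = 87. e_ss = 1/(1 + 87) = 0.0114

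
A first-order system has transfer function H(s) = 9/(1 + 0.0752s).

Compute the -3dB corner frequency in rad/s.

Corner frequency = 1/τ = 1/0.0752 = 13.298 rad/s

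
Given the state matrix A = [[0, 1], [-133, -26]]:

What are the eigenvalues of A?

det(A - λI) = λ² - (-26)λ + 133 = (λ - (-7))(λ - (-19)). Eigenvalues: -7, -19.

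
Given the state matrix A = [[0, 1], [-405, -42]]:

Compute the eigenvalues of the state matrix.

det(A - λI) = λ² - (-42)λ + 405 = (λ - (-15))(λ - (-27)). Eigenvalues: -15, -27.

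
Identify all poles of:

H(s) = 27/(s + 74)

Pole is where denominator = 0: s + 74 = 0, so s = -74.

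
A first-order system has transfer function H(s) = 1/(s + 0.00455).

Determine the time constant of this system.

For H(s) = 1/(s + 1/τ), the pole is at -1/τ = -0.00455, so τ = 1/0.00455 = 219.8 s.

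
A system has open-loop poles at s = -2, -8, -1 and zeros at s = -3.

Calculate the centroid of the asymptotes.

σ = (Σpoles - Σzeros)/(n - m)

σ = (Σpoles - Σzeros)/(n - m) = (-11 - (-3))/(3 - 1) = -8/2 = -4.0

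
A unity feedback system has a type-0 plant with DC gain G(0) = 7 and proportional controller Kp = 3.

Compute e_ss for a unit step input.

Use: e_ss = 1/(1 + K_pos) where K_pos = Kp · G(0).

K_pos = Kp · G(0) = 3 × 7 = 21. e_ss = 1/(1 + 21) = 0.0455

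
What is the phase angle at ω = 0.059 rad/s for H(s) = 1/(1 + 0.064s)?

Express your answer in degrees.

Phase = -arctan(ωτ) = -arctan(0.059 × 0.064) = -0.2°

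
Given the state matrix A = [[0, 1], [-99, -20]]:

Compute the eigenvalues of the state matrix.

det(A - λI) = λ² - (-20)λ + 99 = (λ - (-9))(λ - (-11)). Eigenvalues: -9, -11.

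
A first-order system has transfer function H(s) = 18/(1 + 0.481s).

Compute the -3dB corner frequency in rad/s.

Corner frequency = 1/τ = 1/0.481 = 2.079 rad/s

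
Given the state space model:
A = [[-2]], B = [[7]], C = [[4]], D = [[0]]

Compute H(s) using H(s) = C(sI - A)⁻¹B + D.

(sI - A)⁻¹ = 1/(s + 2). H(s) = 4 × 7/(s + 2) + 0 = 28/(s + 2).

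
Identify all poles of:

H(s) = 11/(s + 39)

Pole is where denominator = 0: s + 39 = 0, so s = -39.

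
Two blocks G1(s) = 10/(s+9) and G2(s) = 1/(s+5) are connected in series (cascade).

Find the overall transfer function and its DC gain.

Series: multiply transfer functions. G_eq = 10/(s+9) × 1/(s+5) = 10/((s+9)(s+5)). DC gain = 10/(9×5) = 0.2222.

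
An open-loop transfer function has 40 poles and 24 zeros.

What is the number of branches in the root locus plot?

Root locus has n branches where n = number of poles = 40.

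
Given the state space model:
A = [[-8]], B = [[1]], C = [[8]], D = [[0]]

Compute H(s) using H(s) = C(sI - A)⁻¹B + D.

(sI - A)⁻¹ = 1/(s + 8). H(s) = 8 × 1/(s + 8) + 0 = 8/(s + 8).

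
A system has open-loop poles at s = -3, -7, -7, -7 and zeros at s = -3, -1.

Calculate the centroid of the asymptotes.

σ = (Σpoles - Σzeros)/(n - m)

σ = (Σpoles - Σzeros)/(n - m) = (-24 - (-4))/(4 - 2) = -20/2 = -10.0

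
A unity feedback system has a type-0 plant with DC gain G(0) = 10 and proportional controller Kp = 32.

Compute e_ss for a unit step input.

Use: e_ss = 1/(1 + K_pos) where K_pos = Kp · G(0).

K_pos = Kp · G(0) = 32 × 10 = 320. e_ss = 1/(1 + 320) = 0.0031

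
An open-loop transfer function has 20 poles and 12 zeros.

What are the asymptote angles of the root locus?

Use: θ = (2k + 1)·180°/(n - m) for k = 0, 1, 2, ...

n - m = 20 - 12 = 8. Angles: θk = (2k + 1)·180°/8 = 22.5°, 67.5°, 112.5°, 157.5°, 202.5°, 247.5°, 292.5°, 337.5°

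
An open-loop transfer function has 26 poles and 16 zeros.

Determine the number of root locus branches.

Root locus has n branches where n = number of poles = 26.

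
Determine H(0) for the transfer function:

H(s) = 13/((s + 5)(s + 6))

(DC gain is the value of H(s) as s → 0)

DC gain = H(0) = 13/(5 × 6) = 13/30 = 0.4333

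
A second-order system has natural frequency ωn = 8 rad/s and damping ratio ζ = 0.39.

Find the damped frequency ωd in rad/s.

ωd = ωn√(1 - ζ²) = 8√(1 - 0.39²) = 7.37 rad/s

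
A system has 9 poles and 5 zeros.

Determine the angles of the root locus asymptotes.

n - m = 9 - 5 = 4. Angles: θk = (2k + 1)·180°/4 = 45°, 135°, 225°, 315°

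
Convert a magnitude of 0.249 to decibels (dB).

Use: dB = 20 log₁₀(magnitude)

dB = 20 log₁₀(0.249) = -12.1 dB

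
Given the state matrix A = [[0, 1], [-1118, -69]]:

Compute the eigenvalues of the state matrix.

det(A - λI) = λ² - (-69)λ + 1118 = (λ - (-43))(λ - (-26)). Eigenvalues: -43, -26.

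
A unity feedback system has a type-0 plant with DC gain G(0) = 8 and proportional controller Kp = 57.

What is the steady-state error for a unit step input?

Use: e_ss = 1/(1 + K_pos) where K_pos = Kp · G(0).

K_pos = Kp · G(0) = 57 × 8 = 456. e_ss = 1/(1 + 456) = 0.0022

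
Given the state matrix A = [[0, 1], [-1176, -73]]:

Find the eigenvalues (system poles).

det(A - λI) = λ² - (-73)λ + 1176 = (λ - (-49))(λ - (-24)). Eigenvalues: -49, -24.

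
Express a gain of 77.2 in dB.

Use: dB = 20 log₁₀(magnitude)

dB = 20 log₁₀(77.2) = 37.8 dB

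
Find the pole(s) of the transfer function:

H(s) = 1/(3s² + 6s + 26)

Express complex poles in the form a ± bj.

Discriminant = 6² - 4×3×26 = 36 - 312 = -276 < 0, so the poles are a complex conjugate pair s = (-6 ± j√276)/(2×3). Real part = -6/(2×3) = -6/6 = -1; imaginary part = ±√276/(2×3) ≈ 2.7689. Poles: s = -1 ± 2.7689j.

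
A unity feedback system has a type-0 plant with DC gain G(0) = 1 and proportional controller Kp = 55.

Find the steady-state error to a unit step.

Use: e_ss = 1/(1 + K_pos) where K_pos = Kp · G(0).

K_pos = Kp · G(0) = 55 × 1 = 55. e_ss = 1/(1 + 55) = 0.0179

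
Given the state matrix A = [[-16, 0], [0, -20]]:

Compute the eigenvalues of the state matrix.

For diagonal matrix, eigenvalues are diagonal entries: λ₁ = -16, λ₂ = -20.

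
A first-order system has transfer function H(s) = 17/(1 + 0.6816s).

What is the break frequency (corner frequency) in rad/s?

Corner frequency = 1/τ = 1/0.6816 = 1.467 rad/s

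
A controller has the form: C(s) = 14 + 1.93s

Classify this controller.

This is a Proportional-Derivative (PD) controller.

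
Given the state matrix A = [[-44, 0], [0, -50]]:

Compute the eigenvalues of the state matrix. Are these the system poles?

For diagonal matrix, eigenvalues are diagonal entries: λ₁ = -44, λ₂ = -50. Eigenvalues of A = system poles.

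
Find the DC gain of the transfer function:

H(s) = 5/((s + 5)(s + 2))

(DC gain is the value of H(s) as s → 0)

DC gain = H(0) = 5/(5 × 2) = 5/10 = 0.5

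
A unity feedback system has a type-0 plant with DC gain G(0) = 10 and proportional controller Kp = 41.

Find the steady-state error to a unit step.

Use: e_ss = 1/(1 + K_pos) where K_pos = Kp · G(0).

K_pos = Kp · G(0) = 41 × 10 = 410. e_ss = 1/(1 + 410) = 0.0024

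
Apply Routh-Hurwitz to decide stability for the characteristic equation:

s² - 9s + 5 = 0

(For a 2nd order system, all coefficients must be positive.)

Coefficients: 1, -9, 5. b=-9 not positive, so system is unstable.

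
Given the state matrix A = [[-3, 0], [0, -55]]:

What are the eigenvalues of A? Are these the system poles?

For diagonal matrix, eigenvalues are diagonal entries: λ₁ = -3, λ₂ = -55. Eigenvalues of A = system poles.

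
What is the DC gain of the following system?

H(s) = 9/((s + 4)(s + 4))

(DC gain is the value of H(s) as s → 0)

DC gain = H(0) = 9/(4 × 4) = 9/16 = 0.5625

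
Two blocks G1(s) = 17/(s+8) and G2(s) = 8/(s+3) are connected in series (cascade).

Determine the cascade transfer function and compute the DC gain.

Series: multiply transfer functions. G_eq = 17/(s+8) × 8/(s+3) = 136/((s+8)(s+3)). DC gain = 136/(8×3) = 5.6667.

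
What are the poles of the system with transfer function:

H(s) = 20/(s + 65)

Pole is where denominator = 0: s + 65 = 0, so s = -65.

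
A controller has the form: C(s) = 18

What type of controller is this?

This is a Proportional (P) controller.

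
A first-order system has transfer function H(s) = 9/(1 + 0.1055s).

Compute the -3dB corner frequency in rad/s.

Corner frequency = 1/τ = 1/0.1055 = 9.479 rad/s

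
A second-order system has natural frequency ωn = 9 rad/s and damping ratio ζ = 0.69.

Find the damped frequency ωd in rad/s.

ωd = ωn√(1 - ζ²) = 9√(1 - 0.69²) = 6.51 rad/s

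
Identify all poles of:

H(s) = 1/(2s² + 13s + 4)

Discriminant = 13² - 4×2×4 = 169 - 32 = 137 > 0, so two distinct real poles. Using quadratic formula: s = (-13 ± √137)/(2×2) = (-13 ± √137)/4, with √137 ≈ 11.7047. s₁ ≈ -0.3238, s₂ ≈ -6.1762. Poles: s₁ = -0.3238, s₂ = -6.1762.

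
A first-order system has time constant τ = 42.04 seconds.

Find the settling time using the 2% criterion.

For first-order system, 2% settling time ≈ 4τ = 4 × 42.04 = 168.16 s.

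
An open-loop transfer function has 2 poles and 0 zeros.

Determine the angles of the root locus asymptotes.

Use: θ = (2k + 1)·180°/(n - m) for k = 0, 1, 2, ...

n - m = 2 - 0 = 2. Angles: θk = (2k + 1)·180°/2 = 90°, 270°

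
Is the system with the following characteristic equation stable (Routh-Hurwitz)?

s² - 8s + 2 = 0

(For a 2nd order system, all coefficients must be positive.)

Coefficients: 1, -8, 2. b=-8 not positive, so system is unstable.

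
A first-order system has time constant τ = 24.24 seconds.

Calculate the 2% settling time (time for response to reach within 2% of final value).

For first-order system, 2% settling time ≈ 4τ = 4 × 24.24 = 96.96 s.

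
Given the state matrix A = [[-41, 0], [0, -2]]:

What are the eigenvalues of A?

For diagonal matrix, eigenvalues are diagonal entries: λ₁ = -41, λ₂ = -2.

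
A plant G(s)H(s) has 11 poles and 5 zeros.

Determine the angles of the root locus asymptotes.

n - m = 11 - 5 = 6. Angles: θk = (2k + 1)·180°/6 = 30°, 90°, 150°, 210°, 270°, 330°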